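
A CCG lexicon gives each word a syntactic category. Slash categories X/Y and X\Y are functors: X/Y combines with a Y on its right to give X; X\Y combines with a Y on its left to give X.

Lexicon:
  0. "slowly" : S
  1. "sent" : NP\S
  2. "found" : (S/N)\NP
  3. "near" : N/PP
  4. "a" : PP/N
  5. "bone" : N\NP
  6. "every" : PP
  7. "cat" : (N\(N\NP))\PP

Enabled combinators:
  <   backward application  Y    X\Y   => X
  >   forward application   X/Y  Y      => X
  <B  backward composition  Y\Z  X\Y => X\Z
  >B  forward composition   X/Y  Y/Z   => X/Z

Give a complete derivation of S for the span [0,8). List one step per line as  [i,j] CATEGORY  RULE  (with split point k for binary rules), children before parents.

[0,1] S  lex  "slowly"
[1,2] NP\S  lex  "sent"
[0,2] NP  <  k=1
[2,3] (S/N)\NP  lex  "found"
[0,3] S/N  <  k=2
[3,4] N/PP  lex  "near"
[0,4] S/PP  >B  k=3
[4,5] PP/N  lex  "a"
[0,5] S/N  >B  k=4
[5,6] N\NP  lex  "bone"
[6,7] PP  lex  "every"
[7,8] (N\(N\NP))\PP  lex  "cat"
[6,8] N\(N\NP)  <  k=7
[5,8] N  <  k=6
[0,8] S  >  k=5

[0,8] S   >
  [0,5] S/N   >B
    [0,4] S/PP   >B
      [0,3] S/N   <
        [0,2] NP   <
          [0,1] "slowly" : S
          [1,2] "sent" : NP\S
        [2,3] "found" : (S/N)\NP
      [3,4] "near" : N/PP
    [4,5] "a" : PP/N
  [5,8] N   <
    [5,6] "bone" : N\NP
    [6,8] N\(N\NP)   <
      [6,7] "every" : PP
      [7,8] "cat" : (N\(N\NP))\PP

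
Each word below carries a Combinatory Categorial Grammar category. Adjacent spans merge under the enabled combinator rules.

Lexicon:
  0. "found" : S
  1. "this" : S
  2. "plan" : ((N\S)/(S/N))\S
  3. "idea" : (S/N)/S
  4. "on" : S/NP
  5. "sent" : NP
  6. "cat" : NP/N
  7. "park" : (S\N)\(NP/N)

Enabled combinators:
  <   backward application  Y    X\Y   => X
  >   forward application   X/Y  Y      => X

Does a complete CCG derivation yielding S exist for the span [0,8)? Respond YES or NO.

YES

[0,8] S   <
  [0,6] N   <
    [0,1] "found" : S
    [1,6] N\S   >
      [1,3] (N\S)/(S/N)   <
        [1,2] "this" : S
        [2,3] "plan" : ((N\S)/(S/N))\S
      [3,6] S/N   >
        [3,4] "idea" : (S/N)/S
        [4,6] S   >
          [4,5] "on" : S/NP
          [5,6] "sent" : NP
  [6,8] S\N   <
    [6,7] "cat" : NP/N
    [7,8] "park" : (S\N)\(NP/N)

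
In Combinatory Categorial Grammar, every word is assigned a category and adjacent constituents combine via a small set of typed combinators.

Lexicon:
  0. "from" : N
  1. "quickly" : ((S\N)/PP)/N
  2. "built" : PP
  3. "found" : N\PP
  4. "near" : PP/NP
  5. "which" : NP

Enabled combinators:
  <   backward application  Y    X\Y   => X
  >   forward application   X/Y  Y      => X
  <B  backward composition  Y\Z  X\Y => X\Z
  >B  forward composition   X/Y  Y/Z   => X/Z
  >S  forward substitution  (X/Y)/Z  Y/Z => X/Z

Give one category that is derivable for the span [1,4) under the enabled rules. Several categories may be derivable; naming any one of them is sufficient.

[0,6] S   <
  [0,1] "from" : N
  [1,6] S\N   >
    [1,4] (S\N)/PP   >
      [1,2] "quickly" : ((S\N)/PP)/N
      [2,4] N   <
        [2,3] "built" : PP
        [3,4] "found" : N\PP
    [4,6] PP   >
      [4,5] "near" : PP/NP
      [5,6] "which" : NP

(S\N)/PP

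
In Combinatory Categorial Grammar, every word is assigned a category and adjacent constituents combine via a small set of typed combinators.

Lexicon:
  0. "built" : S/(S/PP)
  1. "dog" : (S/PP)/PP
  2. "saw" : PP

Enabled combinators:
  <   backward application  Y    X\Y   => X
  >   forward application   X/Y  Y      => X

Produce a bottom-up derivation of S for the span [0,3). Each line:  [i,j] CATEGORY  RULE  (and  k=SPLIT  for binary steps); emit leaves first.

[0,3] S   >
  [0,1] "built" : S/(S/PP)
  [1,3] S/PP   >
    [1,2] "dog" : (S/PP)/PP
    [2,3] "saw" : PP

[0,1] S/(S/PP)  lex  "built"
[1,2] (S/PP)/PP  lex  "dog"
[2,3] PP  lex  "saw"
[1,3] S/PP  >  k=2
[0,3] S  >  k=1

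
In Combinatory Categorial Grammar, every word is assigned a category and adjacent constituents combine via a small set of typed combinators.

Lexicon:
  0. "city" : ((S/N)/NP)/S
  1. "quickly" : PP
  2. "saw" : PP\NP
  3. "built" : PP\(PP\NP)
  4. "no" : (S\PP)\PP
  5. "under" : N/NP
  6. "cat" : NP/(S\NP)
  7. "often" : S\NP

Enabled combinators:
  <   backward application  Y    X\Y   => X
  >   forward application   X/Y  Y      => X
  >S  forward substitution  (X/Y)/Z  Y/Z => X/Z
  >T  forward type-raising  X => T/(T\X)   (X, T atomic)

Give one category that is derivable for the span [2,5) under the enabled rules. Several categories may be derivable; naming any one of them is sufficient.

S\PP

[0,8] S   >
  [0,6] S/NP   >S
    [0,5] (S/N)/NP   >
      [0,1] "city" : ((S/N)/NP)/S
      [1,5] S   <
        [1,2] "quickly" : PP
        [2,5] S\PP   <
          [2,4] PP   <
            [2,3] "saw" : PP\NP
            [3,4] "built" : PP\(PP\NP)
          [4,5] "no" : (S\PP)\PP
    [5,6] "under" : N/NP
  [6,8] NP   >
    [6,7] "cat" : NP/(S\NP)
    [7,8] "often" : S\NP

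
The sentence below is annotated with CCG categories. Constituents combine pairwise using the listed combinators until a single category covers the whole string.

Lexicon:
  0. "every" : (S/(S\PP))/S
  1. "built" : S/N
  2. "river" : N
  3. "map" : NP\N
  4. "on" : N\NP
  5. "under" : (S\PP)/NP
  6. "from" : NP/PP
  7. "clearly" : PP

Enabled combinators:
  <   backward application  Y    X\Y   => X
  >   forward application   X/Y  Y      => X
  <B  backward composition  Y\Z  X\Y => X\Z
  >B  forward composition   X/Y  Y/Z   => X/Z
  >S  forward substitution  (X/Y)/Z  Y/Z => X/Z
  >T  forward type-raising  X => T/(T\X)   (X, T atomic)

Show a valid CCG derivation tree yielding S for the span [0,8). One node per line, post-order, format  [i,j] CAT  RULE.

[0,8] S   >
  [0,5] S/(S\PP)   >
    [0,1] "every" : (S/(S\PP))/S
    [1,5] S   >
      [1,2] "built" : S/N
      [2,5] N   <
        [2,4] NP   <
          [2,3] "river" : N
          [3,4] "map" : NP\N
        [4,5] "on" : N\NP
  [5,8] S\PP   >
    [5,6] "under" : (S\PP)/NP
    [6,8] NP   >
      [6,7] "from" : NP/PP
      [7,8] "clearly" : PP

[0,1] (S/(S\PP))/S  lex  "every"
[1,2] S/N  lex  "built"
[2,3] N  lex  "river"
[3,4] NP\N  lex  "map"
[2,4] NP  <  k=3
[4,5] N\NP  lex  "on"
[2,5] N  <  k=4
[1,5] S  >  k=2
[0,5] S/(S\PP)  >  k=1
[5,6] (S\PP)/NP  lex  "under"
[6,7] NP/PP  lex  "from"
[7,8] PP  lex  "clearly"
[6,8] NP  >  k=7
[5,8] S\PP  >  k=6
[0,8] S  >  k=5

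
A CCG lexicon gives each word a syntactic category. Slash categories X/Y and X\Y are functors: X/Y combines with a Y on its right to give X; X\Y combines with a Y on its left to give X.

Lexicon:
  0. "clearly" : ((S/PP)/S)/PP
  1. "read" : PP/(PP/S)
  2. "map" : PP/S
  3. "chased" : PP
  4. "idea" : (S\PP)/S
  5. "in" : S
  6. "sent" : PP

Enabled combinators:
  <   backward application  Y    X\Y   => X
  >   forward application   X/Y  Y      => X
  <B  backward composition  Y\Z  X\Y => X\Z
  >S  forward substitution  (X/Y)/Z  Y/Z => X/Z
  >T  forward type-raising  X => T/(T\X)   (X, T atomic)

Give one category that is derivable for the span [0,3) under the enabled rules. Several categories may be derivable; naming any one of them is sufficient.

[0,7] S   >
  [0,6] S/PP   >
    [0,3] (S/PP)/S   >
      [0,1] "clearly" : ((S/PP)/S)/PP
      [1,3] PP   >
        [1,2] "read" : PP/(PP/S)
        [2,3] "map" : PP/S
    [3,6] S   >
      [3,4] S/(S\PP)   >T
        [3,4] "chased" : PP
      [4,6] S\PP   >
        [4,5] "idea" : (S\PP)/S
        [5,6] "in" : S
  [6,7] "sent" : PP

(S/PP)/S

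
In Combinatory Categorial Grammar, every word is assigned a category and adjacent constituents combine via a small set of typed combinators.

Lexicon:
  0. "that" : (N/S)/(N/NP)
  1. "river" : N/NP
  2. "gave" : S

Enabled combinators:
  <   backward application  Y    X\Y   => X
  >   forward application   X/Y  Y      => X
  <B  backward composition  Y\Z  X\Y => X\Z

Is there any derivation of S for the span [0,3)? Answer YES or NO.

NO

(N/S)/(N/NP) N/NP S
CKY chart[0,3] = {N}; S ∉ chart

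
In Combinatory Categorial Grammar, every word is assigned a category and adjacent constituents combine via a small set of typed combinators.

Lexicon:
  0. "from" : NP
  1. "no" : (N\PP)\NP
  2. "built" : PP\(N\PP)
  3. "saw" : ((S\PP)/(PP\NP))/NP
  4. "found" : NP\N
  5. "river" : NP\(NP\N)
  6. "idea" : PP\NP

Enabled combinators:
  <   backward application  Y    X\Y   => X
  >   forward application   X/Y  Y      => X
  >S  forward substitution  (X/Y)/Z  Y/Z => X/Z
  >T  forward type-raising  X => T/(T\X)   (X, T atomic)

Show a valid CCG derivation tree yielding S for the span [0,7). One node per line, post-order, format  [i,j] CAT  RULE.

[0,1] NP  lex  "from"
[1,2] (N\PP)\NP  lex  "no"
[0,2] N\PP  <  k=1
[2,3] PP\(N\PP)  lex  "built"
[0,3] PP  <  k=2
[3,4] ((S\PP)/(PP\NP))/NP  lex  "saw"
[4,5] NP\N  lex  "found"
[5,6] NP\(NP\N)  lex  "river"
[4,6] NP  <  k=5
[3,6] (S\PP)/(PP\NP)  >  k=4
[6,7] PP\NP  lex  "idea"
[3,7] S\PP  >  k=6
[0,7] S  <  k=3

[0,7] S   <
  [0,3] PP   <
    [0,2] N\PP   <
      [0,1] "from" : NP
      [1,2] "no" : (N\PP)\NP
    [2,3] "built" : PP\(N\PP)
  [3,7] S\PP   >
    [3,6] (S\PP)/(PP\NP)   >
      [3,4] "saw" : ((S\PP)/(PP\NP))/NP
      [4,6] NP   <
        [4,5] "found" : NP\N
        [5,6] "river" : NP\(NP\N)
    [6,7] "idea" : PP\NP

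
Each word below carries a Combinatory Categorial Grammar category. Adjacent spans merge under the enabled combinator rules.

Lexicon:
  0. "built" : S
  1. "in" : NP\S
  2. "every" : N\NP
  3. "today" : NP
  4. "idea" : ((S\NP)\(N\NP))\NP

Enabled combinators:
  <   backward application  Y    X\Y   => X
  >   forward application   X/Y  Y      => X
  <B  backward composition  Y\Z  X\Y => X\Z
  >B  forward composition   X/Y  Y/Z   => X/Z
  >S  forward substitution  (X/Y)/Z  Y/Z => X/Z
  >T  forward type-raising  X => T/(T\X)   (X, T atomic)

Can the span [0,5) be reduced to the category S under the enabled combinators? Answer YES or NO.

YES

[0,5] S   <
  [0,2] NP   >
    [0,1] NP/(NP\S)   >T
      [0,1] "built" : S
    [1,2] "in" : NP\S
  [2,5] S\NP   <
    [2,3] "every" : N\NP
    [3,5] (S\NP)\(N\NP)   <
      [3,4] "today" : NP
      [4,5] "idea" : ((S\NP)\(N\NP))\NP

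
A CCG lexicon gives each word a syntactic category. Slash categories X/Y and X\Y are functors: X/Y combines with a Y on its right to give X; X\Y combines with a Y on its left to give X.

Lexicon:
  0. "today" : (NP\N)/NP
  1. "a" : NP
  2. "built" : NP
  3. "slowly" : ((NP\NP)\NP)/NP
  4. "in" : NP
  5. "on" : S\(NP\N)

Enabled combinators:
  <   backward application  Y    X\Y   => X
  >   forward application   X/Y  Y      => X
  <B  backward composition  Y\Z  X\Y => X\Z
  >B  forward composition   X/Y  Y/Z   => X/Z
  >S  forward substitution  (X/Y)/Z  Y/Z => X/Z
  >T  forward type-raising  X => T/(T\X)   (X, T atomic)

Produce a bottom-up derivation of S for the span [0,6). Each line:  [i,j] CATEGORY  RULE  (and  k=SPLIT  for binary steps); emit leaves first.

[0,1] (NP\N)/NP  lex  "today"
[1,2] NP  lex  "a"
[0,2] NP\N  >  k=1
[2,3] NP  lex  "built"
[3,4] ((NP\NP)\NP)/NP  lex  "slowly"
[4,5] NP  lex  "in"
[3,5] (NP\NP)\NP  >  k=4
[2,5] NP\NP  <  k=3
[0,5] NP\N  <B  k=2
[5,6] S\(NP\N)  lex  "on"
[0,6] S  <  k=5

[0,6] S   <
  [0,5] NP\N   <B
    [0,2] NP\N   >
      [0,1] "today" : (NP\N)/NP
      [1,2] "a" : NP
    [2,5] NP\NP   <
      [2,3] "built" : NP
      [3,5] (NP\NP)\NP   >
        [3,4] "slowly" : ((NP\NP)\NP)/NP
        [4,5] "in" : NP
  [5,6] "on" : S\(NP\N)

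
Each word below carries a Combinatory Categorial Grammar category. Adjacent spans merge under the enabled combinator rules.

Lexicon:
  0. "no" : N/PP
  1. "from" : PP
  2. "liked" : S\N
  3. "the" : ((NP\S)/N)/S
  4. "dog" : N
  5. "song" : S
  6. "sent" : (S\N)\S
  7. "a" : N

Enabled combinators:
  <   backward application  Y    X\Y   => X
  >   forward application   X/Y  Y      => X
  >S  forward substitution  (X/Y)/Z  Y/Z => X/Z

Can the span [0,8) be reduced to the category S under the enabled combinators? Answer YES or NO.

N/PP PP S\N ((NP\S)/N)/S N S (S\N)\S N
CKY chart[0,8] = {NP}; S ∉ chart

NO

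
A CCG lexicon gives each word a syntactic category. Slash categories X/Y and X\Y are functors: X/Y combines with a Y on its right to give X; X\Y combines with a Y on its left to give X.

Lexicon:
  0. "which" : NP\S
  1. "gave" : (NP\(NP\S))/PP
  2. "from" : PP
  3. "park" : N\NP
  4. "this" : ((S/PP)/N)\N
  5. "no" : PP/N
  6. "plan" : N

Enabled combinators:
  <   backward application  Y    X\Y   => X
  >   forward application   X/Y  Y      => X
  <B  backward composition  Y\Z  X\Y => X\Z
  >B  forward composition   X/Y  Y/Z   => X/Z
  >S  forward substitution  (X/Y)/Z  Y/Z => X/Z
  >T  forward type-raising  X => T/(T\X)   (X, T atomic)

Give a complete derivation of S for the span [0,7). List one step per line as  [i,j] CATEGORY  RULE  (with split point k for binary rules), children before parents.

[0,1] NP\S  lex  "which"
[1,2] (NP\(NP\S))/PP  lex  "gave"
[2,3] PP  lex  "from"
[1,3] NP\(NP\S)  >  k=2
[0,3] NP  <  k=1
[3,4] N\NP  lex  "park"
[0,4] N  <  k=3
[4,5] ((S/PP)/N)\N  lex  "this"
[0,5] (S/PP)/N  <  k=4
[5,6] PP/N  lex  "no"
[0,6] S/N  >S  k=5
[6,7] N  lex  "plan"
[0,7] S  >  k=6

[0,7] S   >
  [0,6] S/N   >S
    [0,5] (S/PP)/N   <
      [0,4] N   <
        [0,3] NP   <
          [0,1] "which" : NP\S
          [1,3] NP\(NP\S)   >
            [1,2] "gave" : (NP\(NP\S))/PP
            [2,3] "from" : PP
        [3,4] "park" : N\NP
      [4,5] "this" : ((S/PP)/N)\N
    [5,6] "no" : PP/N
  [6,7] "plan" : N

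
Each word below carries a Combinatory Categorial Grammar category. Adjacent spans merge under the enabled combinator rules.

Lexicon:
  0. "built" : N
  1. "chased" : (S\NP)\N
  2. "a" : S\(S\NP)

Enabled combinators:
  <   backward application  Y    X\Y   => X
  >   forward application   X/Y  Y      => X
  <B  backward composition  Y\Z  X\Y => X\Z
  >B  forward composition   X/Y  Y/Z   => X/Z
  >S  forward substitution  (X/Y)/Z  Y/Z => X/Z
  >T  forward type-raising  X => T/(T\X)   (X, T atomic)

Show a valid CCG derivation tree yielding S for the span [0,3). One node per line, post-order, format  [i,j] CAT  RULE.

[0,1] N  lex  "built"
[1,2] (S\NP)\N  lex  "chased"
[0,2] S\NP  <  k=1
[2,3] S\(S\NP)  lex  "a"
[0,3] S  <  k=2

[0,3] S   <
  [0,2] S\NP   <
    [0,1] "built" : N
    [1,2] "chased" : (S\NP)\N
  [2,3] "a" : S\(S\NP)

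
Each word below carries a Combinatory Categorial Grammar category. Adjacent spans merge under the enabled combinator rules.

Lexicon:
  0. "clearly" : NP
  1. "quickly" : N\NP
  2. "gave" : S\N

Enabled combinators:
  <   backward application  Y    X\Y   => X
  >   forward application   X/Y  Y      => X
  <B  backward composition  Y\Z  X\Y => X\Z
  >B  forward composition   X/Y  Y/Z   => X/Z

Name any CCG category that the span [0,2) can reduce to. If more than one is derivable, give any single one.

[0,3] S   <
  [0,2] N   <
    [0,1] "clearly" : NP
    [1,2] "quickly" : N\NP
  [2,3] "gave" : S\N

N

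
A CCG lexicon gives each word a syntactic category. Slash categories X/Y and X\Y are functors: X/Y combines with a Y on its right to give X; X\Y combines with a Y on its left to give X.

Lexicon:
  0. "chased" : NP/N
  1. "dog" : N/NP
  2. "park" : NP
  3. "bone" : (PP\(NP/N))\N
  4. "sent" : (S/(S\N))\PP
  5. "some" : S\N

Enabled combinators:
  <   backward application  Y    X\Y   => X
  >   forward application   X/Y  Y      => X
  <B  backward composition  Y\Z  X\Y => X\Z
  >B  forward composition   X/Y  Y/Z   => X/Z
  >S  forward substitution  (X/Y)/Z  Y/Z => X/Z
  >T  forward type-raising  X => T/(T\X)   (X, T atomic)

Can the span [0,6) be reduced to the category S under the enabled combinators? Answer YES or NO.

YES

[0,6] S   >
  [0,5] S/(S\N)   <
    [0,4] PP   <
      [0,1] "chased" : NP/N
      [1,4] PP\(NP/N)   <
        [1,3] N   >
          [1,2] "dog" : N/NP
          [2,3] "park" : NP
        [3,4] "bone" : (PP\(NP/N))\N
    [4,5] "sent" : (S/(S\N))\PP
  [5,6] "some" : S\N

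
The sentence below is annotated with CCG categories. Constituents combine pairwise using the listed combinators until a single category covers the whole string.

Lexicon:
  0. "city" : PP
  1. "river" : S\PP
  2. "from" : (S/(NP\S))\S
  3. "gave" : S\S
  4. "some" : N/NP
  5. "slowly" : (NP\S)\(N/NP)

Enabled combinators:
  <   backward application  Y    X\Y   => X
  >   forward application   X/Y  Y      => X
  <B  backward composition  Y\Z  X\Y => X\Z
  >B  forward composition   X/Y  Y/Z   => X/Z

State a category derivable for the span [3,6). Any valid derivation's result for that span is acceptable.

NP\S

[0,6] S   >
  [0,3] S/(NP\S)   <
    [0,2] S   <
      [0,1] "city" : PP
      [1,2] "river" : S\PP
    [2,3] "from" : (S/(NP\S))\S
  [3,6] NP\S   <B
    [3,4] "gave" : S\S
    [4,6] NP\S   <
      [4,5] "some" : N/NP
      [5,6] "slowly" : (NP\S)\(N/NP)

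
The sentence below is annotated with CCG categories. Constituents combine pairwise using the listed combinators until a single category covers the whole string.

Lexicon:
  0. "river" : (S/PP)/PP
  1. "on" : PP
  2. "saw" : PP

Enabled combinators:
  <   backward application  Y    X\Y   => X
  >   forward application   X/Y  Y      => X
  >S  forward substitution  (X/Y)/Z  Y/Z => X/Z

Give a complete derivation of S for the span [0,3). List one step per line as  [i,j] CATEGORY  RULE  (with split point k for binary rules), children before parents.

[0,1] (S/PP)/PP  lex  "river"
[1,2] PP  lex  "on"
[0,2] S/PP  >  k=1
[2,3] PP  lex  "saw"
[0,3] S  >  k=2

[0,3] S   >
  [0,2] S/PP   >
    [0,1] "river" : (S/PP)/PP
    [1,2] "on" : PP
  [2,3] "saw" : PP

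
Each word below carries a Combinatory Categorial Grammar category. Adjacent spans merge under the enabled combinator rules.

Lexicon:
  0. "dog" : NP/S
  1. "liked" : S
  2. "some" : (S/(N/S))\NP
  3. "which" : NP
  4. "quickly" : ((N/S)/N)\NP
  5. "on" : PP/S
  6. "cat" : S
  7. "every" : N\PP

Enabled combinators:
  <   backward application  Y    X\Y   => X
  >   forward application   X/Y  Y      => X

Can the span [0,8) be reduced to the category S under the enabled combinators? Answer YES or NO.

[0,8] S   >
  [0,3] S/(N/S)   <
    [0,2] NP   >
      [0,1] "dog" : NP/S
      [1,2] "liked" : S
    [2,3] "some" : (S/(N/S))\NP
  [3,8] N/S   >
    [3,5] (N/S)/N   <
      [3,4] "which" : NP
      [4,5] "quickly" : ((N/S)/N)\NP
    [5,8] N   <
      [5,7] PP   >
        [5,6] "on" : PP/S
        [6,7] "cat" : S
      [7,8] "every" : N\PP

YES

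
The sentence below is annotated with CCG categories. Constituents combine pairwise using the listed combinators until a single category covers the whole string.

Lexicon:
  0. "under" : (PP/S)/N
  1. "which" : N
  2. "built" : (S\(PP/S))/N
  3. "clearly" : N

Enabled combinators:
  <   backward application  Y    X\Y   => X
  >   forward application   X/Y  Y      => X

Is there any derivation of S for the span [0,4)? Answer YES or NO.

[0,4] S   <
  [0,2] PP/S   >
    [0,1] "under" : (PP/S)/N
    [1,2] "which" : N
  [2,4] S\(PP/S)   >
    [2,3] "built" : (S\(PP/S))/N
    [3,4] "clearly" : N

YES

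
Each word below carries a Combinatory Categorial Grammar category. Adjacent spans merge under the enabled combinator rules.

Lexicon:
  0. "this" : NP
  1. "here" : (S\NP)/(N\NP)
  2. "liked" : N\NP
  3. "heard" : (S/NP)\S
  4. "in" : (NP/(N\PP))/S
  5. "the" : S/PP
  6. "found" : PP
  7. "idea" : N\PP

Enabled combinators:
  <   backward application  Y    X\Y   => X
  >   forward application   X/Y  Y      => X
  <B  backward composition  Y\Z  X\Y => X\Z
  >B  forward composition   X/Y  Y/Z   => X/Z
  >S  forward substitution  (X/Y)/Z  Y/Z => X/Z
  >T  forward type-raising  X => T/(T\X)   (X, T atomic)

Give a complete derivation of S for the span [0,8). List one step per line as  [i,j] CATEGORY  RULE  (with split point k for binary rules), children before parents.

[0,1] NP  lex  "this"
[0,1] S/(S\NP)  >T
[1,2] (S\NP)/(N\NP)  lex  "here"
[2,3] N\NP  lex  "liked"
[1,3] S\NP  >  k=2
[0,3] S  >  k=1
[3,4] (S/NP)\S  lex  "heard"
[0,4] S/NP  <  k=3
[4,5] (NP/(N\PP))/S  lex  "in"
[5,6] S/PP  lex  "the"
[6,7] PP  lex  "found"
[5,7] S  >  k=6
[4,7] NP/(N\PP)  >  k=5
[7,8] N\PP  lex  "idea"
[4,8] NP  >  k=7
[0,8] S  >  k=4

[0,8] S   >
  [0,4] S/NP   <
    [0,3] S   >
      [0,1] S/(S\NP)   >T
        [0,1] "this" : NP
      [1,3] S\NP   >
        [1,2] "here" : (S\NP)/(N\NP)
        [2,3] "liked" : N\NP
    [3,4] "heard" : (S/NP)\S
  [4,8] NP   >
    [4,7] NP/(N\PP)   >
      [4,5] "in" : (NP/(N\PP))/S
      [5,7] S   >
        [5,6] "the" : S/PP
        [6,7] "found" : PP
    [7,8] "idea" : N\PP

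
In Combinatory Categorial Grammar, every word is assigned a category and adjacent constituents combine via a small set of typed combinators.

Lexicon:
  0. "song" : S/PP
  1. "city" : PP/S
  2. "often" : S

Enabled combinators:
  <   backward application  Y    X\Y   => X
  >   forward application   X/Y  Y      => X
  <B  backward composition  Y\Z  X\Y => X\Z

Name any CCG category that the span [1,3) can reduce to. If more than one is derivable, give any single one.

[0,3] S   >
  [0,1] "song" : S/PP
  [1,3] PP   >
    [1,2] "city" : PP/S
    [2,3] "often" : S

PP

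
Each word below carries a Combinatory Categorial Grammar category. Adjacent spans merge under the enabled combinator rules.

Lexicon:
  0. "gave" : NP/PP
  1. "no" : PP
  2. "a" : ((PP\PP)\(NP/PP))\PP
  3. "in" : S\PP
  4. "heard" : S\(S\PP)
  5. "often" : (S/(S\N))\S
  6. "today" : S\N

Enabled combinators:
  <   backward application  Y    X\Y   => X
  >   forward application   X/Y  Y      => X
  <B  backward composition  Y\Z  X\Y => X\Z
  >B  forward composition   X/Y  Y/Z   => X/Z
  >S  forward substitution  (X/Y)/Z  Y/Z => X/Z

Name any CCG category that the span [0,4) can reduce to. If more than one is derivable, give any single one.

S\PP

[0,7] S   >
  [0,6] S/(S\N)   <
    [0,5] S   <
      [0,4] S\PP   <B
        [0,3] PP\PP   <
          [0,1] "gave" : NP/PP
          [1,3] (PP\PP)\(NP/PP)   <
            [1,2] "no" : PP
            [2,3] "a" : ((PP\PP)\(NP/PP))\PP
        [3,4] "in" : S\PP
      [4,5] "heard" : S\(S\PP)
    [5,6] "often" : (S/(S\N))\S
  [6,7] "today" : S\N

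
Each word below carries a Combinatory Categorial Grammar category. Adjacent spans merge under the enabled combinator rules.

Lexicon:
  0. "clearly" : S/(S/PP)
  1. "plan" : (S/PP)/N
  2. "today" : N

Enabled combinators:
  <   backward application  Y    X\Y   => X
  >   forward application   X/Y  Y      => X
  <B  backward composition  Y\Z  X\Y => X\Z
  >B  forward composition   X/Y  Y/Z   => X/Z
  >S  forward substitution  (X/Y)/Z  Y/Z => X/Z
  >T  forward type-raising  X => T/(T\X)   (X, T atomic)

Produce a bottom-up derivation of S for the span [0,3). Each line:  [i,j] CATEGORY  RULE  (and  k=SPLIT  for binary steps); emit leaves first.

[0,1] S/(S/PP)  lex  "clearly"
[1,2] (S/PP)/N  lex  "plan"
[2,3] N  lex  "today"
[1,3] S/PP  >  k=2
[0,3] S  >  k=1

[0,3] S   >
  [0,1] "clearly" : S/(S/PP)
  [1,3] S/PP   >
    [1,2] "plan" : (S/PP)/N
    [2,3] "today" : N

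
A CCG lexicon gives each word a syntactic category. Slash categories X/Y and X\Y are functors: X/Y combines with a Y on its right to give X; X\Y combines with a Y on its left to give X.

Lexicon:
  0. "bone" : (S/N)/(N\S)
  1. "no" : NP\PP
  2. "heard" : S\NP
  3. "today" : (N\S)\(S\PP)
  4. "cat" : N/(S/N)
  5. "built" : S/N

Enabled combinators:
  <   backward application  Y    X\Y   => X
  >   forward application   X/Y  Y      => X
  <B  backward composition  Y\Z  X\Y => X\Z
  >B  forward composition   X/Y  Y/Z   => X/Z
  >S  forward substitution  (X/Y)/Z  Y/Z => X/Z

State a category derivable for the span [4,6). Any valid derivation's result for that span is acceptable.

N

[0,6] S   >
  [0,4] S/N   >
    [0,1] "bone" : (S/N)/(N\S)
    [1,4] N\S   <
      [1,3] S\PP   <B
        [1,2] "no" : NP\PP
        [2,3] "heard" : S\NP
      [3,4] "today" : (N\S)\(S\PP)
  [4,6] N   >
    [4,5] "cat" : N/(S/N)
    [5,6] "built" : S/N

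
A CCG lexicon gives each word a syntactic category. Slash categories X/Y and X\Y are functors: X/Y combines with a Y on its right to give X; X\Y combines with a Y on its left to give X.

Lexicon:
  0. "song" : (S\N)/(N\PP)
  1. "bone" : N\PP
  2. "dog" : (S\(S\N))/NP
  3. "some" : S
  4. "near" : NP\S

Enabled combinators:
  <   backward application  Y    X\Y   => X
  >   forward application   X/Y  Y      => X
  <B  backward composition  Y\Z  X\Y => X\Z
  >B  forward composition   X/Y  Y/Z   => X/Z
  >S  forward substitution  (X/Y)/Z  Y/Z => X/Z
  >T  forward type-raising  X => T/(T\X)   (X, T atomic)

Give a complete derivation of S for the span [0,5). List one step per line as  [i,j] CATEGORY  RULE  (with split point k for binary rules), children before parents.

[0,5] S   <
  [0,2] S\N   >
    [0,1] "song" : (S\N)/(N\PP)
    [1,2] "bone" : N\PP
  [2,5] S\(S\N)   >
    [2,3] "dog" : (S\(S\N))/NP
    [3,5] NP   <
      [3,4] "some" : S
      [4,5] "near" : NP\S

[0,1] (S\N)/(N\PP)  lex  "song"
[1,2] N\PP  lex  "bone"
[0,2] S\N  >  k=1
[2,3] (S\(S\N))/NP  lex  "dog"
[3,4] S  lex  "some"
[4,5] NP\S  lex  "near"
[3,5] NP  <  k=4
[2,5] S\(S\N)  >  k=3
[0,5] S  <  k=2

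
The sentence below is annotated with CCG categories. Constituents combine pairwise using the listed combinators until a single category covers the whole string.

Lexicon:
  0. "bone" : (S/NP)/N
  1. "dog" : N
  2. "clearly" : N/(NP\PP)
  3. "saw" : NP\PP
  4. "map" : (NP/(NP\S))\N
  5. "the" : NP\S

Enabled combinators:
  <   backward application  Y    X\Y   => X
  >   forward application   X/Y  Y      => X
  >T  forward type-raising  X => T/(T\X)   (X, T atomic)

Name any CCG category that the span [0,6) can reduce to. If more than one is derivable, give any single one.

[0,6] S   >
  [0,2] S/NP   >
    [0,1] "bone" : (S/NP)/N
    [1,2] "dog" : N
  [2,6] NP   >
    [2,5] NP/(NP\S)   <
      [2,4] N   >
        [2,3] "clearly" : N/(NP\PP)
        [3,4] "saw" : NP\PP
      [4,5] "map" : (NP/(NP\S))\N
    [5,6] "the" : NP\S

S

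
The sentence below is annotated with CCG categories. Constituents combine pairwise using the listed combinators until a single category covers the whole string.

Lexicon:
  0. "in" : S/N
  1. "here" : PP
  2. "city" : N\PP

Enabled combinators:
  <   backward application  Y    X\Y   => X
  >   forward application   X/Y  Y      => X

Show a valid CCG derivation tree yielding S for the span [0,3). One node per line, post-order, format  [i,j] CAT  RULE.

[0,1] S/N  lex  "in"
[1,2] PP  lex  "here"
[2,3] N\PP  lex  "city"
[1,3] N  <  k=2
[0,3] S  >  k=1

[0,3] S   >
  [0,1] "in" : S/N
  [1,3] N   <
    [1,2] "here" : PP
    [2,3] "city" : N\PP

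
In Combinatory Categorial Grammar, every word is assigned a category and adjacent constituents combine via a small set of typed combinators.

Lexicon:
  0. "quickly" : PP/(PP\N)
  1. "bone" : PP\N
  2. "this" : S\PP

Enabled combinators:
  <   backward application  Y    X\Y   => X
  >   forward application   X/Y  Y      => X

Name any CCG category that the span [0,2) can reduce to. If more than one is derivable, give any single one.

[0,3] S   <
  [0,2] PP   >
    [0,1] "quickly" : PP/(PP\N)
    [1,2] "bone" : PP\N
  [2,3] "this" : S\PP

PP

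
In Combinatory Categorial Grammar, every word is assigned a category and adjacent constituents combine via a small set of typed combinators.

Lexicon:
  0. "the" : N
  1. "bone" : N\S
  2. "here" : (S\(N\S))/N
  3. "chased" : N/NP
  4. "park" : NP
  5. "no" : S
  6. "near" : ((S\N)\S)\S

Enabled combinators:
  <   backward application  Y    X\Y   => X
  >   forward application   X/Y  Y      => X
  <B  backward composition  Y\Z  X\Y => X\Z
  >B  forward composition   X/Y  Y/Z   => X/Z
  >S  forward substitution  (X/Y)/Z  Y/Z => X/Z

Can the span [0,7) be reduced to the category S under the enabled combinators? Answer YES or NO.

YES

[0,7] S   <
  [0,1] "the" : N
  [1,7] S\N   <
    [1,5] S   <
      [1,2] "bone" : N\S
      [2,5] S\(N\S)   >
        [2,3] "here" : (S\(N\S))/N
        [3,5] N   >
          [3,4] "chased" : N/NP
          [4,5] "park" : NP
    [5,7] (S\N)\S   <
      [5,6] "no" : S
      [6,7] "near" : ((S\N)\S)\S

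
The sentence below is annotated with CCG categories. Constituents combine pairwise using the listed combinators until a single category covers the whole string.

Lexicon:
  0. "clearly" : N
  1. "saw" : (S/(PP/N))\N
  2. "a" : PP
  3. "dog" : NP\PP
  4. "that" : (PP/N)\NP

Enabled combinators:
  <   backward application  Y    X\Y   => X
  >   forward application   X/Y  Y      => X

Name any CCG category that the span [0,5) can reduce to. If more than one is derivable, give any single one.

[0,5] S   >
  [0,2] S/(PP/N)   <
    [0,1] "clearly" : N
    [1,2] "saw" : (S/(PP/N))\N
  [2,5] PP/N   <
    [2,4] NP   <
      [2,3] "a" : PP
      [3,4] "dog" : NP\PP
    [4,5] "that" : (PP/N)\NP

S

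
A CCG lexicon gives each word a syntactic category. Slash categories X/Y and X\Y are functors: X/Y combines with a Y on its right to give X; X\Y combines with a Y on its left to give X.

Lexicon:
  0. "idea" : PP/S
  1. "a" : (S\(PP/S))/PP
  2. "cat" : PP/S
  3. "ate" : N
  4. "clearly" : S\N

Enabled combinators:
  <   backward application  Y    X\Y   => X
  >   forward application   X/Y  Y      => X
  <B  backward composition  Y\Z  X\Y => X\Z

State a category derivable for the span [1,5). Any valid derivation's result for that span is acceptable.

[0,5] S   <
  [0,1] "idea" : PP/S
  [1,5] S\(PP/S)   >
    [1,2] "a" : (S\(PP/S))/PP
    [2,5] PP   >
      [2,3] "cat" : PP/S
      [3,5] S   <
        [3,4] "ate" : N
        [4,5] "clearly" : S\N

S\(PP/S)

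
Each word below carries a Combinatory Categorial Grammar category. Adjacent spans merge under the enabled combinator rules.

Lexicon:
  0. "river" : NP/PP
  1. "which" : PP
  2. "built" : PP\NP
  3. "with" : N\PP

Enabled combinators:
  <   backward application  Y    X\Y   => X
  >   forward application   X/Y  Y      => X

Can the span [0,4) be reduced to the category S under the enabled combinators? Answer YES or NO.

NO

NP/PP PP PP\NP N\PP
CKY chart[0,4] = {N}; S ∉ chart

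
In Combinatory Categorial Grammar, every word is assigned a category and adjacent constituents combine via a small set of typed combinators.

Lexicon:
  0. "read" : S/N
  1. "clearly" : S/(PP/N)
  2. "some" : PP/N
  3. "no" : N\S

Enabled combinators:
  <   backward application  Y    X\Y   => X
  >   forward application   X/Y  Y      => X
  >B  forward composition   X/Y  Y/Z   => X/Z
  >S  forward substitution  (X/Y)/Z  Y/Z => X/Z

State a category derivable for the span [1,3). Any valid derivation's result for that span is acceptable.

[0,4] S   >
  [0,1] "read" : S/N
  [1,4] N   <
    [1,3] S   >
      [1,2] "clearly" : S/(PP/N)
      [2,3] "some" : PP/N
    [3,4] "no" : N\S

S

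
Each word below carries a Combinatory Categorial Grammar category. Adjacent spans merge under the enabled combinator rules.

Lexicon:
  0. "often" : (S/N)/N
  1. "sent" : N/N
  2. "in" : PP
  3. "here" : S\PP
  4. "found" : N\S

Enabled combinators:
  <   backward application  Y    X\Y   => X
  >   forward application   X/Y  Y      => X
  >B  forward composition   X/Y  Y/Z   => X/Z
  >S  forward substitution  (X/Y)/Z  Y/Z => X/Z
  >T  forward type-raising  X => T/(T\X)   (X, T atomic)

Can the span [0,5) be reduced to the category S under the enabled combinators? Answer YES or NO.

YES

[0,5] S   >
  [0,2] S/N   >S
    [0,1] "often" : (S/N)/N
    [1,2] "sent" : N/N
  [2,5] N   <
    [2,4] S   >
      [2,3] S/(S\PP)   >T
        [2,3] "in" : PP
      [3,4] "here" : S\PP
    [4,5] "found" : N\S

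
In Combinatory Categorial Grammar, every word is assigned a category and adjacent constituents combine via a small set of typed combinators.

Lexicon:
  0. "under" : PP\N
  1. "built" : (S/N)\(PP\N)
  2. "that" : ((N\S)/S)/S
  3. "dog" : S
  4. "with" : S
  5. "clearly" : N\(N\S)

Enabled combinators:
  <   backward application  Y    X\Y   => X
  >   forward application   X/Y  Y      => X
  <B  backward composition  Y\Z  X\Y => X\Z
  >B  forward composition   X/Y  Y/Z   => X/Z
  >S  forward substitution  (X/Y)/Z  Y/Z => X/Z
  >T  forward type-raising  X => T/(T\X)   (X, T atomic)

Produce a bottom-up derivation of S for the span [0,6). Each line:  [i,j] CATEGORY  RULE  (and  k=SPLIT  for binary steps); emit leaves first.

[0,6] S   >
  [0,2] S/N   <
    [0,1] "under" : PP\N
    [1,2] "built" : (S/N)\(PP\N)
  [2,6] N   <
    [2,5] N\S   >
      [2,4] (N\S)/S   >
        [2,3] "that" : ((N\S)/S)/S
        [3,4] "dog" : S
      [4,5] "with" : S
    [5,6] "clearly" : N\(N\S)

[0,1] PP\N  lex  "under"
[1,2] (S/N)\(PP\N)  lex  "built"
[0,2] S/N  <  k=1
[2,3] ((N\S)/S)/S  lex  "that"
[3,4] S  lex  "dog"
[2,4] (N\S)/S  >  k=3
[4,5] S  lex  "with"
[2,5] N\S  >  k=4
[5,6] N\(N\S)  lex  "clearly"
[2,6] N  <  k=5
[0,6] S  >  k=2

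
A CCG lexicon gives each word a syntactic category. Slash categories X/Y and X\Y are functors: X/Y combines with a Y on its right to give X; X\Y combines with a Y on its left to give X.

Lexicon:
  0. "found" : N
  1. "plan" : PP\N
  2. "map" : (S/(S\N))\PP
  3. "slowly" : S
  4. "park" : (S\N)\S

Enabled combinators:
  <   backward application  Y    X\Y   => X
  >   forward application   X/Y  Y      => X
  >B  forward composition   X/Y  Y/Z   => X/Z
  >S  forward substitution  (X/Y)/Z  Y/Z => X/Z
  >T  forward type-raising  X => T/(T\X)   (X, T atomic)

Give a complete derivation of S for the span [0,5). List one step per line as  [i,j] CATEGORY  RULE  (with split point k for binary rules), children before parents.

[0,5] S   >
  [0,3] S/(S\N)   <
    [0,2] PP   >
      [0,1] PP/(PP\N)   >T
        [0,1] "found" : N
      [1,2] "plan" : PP\N
    [2,3] "map" : (S/(S\N))\PP
  [3,5] S\N   <
    [3,4] "slowly" : S
    [4,5] "park" : (S\N)\S

[0,1] N  lex  "found"
[0,1] PP/(PP\N)  >T
[1,2] PP\N  lex  "plan"
[0,2] PP  >  k=1
[2,3] (S/(S\N))\PP  lex  "map"
[0,3] S/(S\N)  <  k=2
[3,4] S  lex  "slowly"
[4,5] (S\N)\S  lex  "park"
[3,5] S\N  <  k=4
[0,5] S  >  k=3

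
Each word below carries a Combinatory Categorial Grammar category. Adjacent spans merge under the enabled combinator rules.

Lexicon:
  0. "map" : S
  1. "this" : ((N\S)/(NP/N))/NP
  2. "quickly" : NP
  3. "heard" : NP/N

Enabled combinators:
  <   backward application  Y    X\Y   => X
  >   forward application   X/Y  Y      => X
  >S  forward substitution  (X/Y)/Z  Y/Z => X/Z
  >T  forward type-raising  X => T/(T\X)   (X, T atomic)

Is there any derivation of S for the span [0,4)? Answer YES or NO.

S ((N\S)/(NP/N))/NP NP NP/N
CKY chart[0,4] = {N, N/(N\N), NP/(NP\N), PP/(PP\N), S/(S\N)}; S ∉ chart

NO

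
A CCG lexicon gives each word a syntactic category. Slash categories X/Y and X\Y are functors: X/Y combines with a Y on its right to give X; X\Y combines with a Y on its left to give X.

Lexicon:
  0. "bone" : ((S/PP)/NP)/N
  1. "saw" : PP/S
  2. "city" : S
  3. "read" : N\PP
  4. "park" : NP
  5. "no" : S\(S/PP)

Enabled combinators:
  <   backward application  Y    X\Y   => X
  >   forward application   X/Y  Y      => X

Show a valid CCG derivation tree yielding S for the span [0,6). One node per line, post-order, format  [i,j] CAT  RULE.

[0,6] S   <
  [0,5] S/PP   >
    [0,4] (S/PP)/NP   >
      [0,1] "bone" : ((S/PP)/NP)/N
      [1,4] N   <
        [1,3] PP   >
          [1,2] "saw" : PP/S
          [2,3] "city" : S
        [3,4] "read" : N\PP
    [4,5] "park" : NP
  [5,6] "no" : S\(S/PP)

[0,1] ((S/PP)/NP)/N  lex  "bone"
[1,2] PP/S  lex  "saw"
[2,3] S  lex  "city"
[1,3] PP  >  k=2
[3,4] N\PP  lex  "read"
[1,4] N  <  k=3
[0,4] (S/PP)/NP  >  k=1
[4,5] NP  lex  "park"
[0,5] S/PP  >  k=4
[5,6] S\(S/PP)  lex  "no"
[0,6] S  <  k=5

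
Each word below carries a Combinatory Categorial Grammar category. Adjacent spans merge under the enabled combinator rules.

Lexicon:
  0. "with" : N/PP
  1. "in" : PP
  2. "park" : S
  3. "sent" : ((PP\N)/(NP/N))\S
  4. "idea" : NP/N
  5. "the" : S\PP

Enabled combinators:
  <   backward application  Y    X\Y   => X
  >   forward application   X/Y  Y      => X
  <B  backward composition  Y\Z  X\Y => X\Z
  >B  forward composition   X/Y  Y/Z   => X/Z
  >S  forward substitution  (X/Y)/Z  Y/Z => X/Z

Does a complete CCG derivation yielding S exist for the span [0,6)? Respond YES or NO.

[0,6] S   <
  [0,2] N   >
    [0,1] "with" : N/PP
    [1,2] "in" : PP
  [2,6] S\N   <B
    [2,5] PP\N   >
      [2,4] (PP\N)/(NP/N)   <
        [2,3] "park" : S
        [3,4] "sent" : ((PP\N)/(NP/N))\S
      [4,5] "idea" : NP/N
    [5,6] "the" : S\PP

YES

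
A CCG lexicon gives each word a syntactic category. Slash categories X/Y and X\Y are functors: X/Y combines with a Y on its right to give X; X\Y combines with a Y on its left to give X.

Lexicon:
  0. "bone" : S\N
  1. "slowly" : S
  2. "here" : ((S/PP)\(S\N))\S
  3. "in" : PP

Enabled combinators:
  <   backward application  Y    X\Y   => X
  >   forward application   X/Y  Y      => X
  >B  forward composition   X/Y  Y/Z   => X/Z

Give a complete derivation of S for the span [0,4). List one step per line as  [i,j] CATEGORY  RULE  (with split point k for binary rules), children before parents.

[0,1] S\N  lex  "bone"
[1,2] S  lex  "slowly"
[2,3] ((S/PP)\(S\N))\S  lex  "here"
[1,3] (S/PP)\(S\N)  <  k=2
[0,3] S/PP  <  k=1
[3,4] PP  lex  "in"
[0,4] S  >  k=3

[0,4] S   >
  [0,3] S/PP   <
    [0,1] "bone" : S\N
    [1,3] (S/PP)\(S\N)   <
      [1,2] "slowly" : S
      [2,3] "here" : ((S/PP)\(S\N))\S
  [3,4] "in" : PP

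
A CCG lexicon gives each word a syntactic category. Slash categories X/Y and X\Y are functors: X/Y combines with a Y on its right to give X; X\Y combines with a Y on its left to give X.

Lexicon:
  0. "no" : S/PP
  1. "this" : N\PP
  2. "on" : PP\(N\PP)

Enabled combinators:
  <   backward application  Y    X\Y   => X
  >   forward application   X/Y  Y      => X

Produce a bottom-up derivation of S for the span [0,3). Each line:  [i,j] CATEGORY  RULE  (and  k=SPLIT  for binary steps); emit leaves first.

[0,3] S   >
  [0,1] "no" : S/PP
  [1,3] PP   <
    [1,2] "this" : N\PP
    [2,3] "on" : PP\(N\PP)

[0,1] S/PP  lex  "no"
[1,2] N\PP  lex  "this"
[2,3] PP\(N\PP)  lex  "on"
[1,3] PP  <  k=2
[0,3] S  >  k=1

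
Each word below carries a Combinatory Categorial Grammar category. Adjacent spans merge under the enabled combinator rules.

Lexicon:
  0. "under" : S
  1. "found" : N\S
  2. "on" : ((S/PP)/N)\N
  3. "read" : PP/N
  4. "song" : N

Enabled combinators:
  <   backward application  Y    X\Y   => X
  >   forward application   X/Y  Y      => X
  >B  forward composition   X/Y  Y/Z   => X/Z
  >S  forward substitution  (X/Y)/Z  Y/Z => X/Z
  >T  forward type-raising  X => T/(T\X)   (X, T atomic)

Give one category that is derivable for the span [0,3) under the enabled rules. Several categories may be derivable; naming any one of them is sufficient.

[0,5] S   >
  [0,4] S/N   >S
    [0,3] (S/PP)/N   <
      [0,2] N   >
        [0,1] N/(N\S)   >T
          [0,1] "under" : S
        [1,2] "found" : N\S
      [2,3] "on" : ((S/PP)/N)\N
    [3,4] "read" : PP/N
  [4,5] "song" : N

(S/PP)/N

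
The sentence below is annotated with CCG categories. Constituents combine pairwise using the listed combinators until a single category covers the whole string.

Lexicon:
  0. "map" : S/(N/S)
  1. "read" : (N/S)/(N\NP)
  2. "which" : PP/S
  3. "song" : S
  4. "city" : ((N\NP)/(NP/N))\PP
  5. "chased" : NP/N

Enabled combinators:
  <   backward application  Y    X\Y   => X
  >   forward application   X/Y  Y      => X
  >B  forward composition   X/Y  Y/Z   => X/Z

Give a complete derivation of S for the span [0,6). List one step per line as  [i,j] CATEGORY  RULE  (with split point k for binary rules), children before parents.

[0,6] S   >
  [0,1] "map" : S/(N/S)
  [1,6] N/S   >
    [1,2] "read" : (N/S)/(N\NP)
    [2,6] N\NP   >
      [2,5] (N\NP)/(NP/N)   <
        [2,4] PP   >
          [2,3] "which" : PP/S
          [3,4] "song" : S
        [4,5] "city" : ((N\NP)/(NP/N))\PP
      [5,6] "chased" : NP/N

[0,1] S/(N/S)  lex  "map"
[1,2] (N/S)/(N\NP)  lex  "read"
[2,3] PP/S  lex  "which"
[3,4] S  lex  "song"
[2,4] PP  >  k=3
[4,5] ((N\NP)/(NP/N))\PP  lex  "city"
[2,5] (N\NP)/(NP/N)  <  k=4
[5,6] NP/N  lex  "chased"
[2,6] N\NP  >  k=5
[1,6] N/S  >  k=2
[0,6] S  >  k=1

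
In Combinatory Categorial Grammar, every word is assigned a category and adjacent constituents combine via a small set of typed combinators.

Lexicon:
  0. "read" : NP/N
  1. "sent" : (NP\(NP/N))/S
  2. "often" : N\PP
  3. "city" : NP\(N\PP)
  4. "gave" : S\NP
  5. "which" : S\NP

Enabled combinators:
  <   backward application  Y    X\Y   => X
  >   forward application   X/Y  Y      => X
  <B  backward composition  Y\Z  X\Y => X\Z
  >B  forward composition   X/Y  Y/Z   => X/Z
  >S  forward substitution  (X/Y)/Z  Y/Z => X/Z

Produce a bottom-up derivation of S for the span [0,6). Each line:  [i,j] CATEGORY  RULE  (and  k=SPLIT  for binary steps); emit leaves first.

[0,1] NP/N  lex  "read"
[1,2] (NP\(NP/N))/S  lex  "sent"
[2,3] N\PP  lex  "often"
[3,4] NP\(N\PP)  lex  "city"
[2,4] NP  <  k=3
[4,5] S\NP  lex  "gave"
[2,5] S  <  k=4
[1,5] NP\(NP/N)  >  k=2
[0,5] NP  <  k=1
[5,6] S\NP  lex  "which"
[0,6] S  <  k=5

[0,6] S   <
  [0,5] NP   <
    [0,1] "read" : NP/N
    [1,5] NP\(NP/N)   >
      [1,2] "sent" : (NP\(NP/N))/S
      [2,5] S   <
        [2,4] NP   <
          [2,3] "often" : N\PP
          [3,4] "city" : NP\(N\PP)
        [4,5] "gave" : S\NP
  [5,6] "which" : S\NP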